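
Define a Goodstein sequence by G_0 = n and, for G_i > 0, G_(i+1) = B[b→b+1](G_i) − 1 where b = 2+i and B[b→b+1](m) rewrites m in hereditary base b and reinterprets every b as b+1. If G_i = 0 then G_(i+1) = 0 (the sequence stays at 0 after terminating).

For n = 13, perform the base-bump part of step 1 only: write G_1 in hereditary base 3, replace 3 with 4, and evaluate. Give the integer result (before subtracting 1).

i=0: 13 = 2^(2 + 1) + 2^2 + 1 (b=2); 2→3: 3^(3 + 1) + 3^3 + 1 = 109; 109−1 = 108
i=1: 108 = 3^(3 + 1) + 3^3 (b=3); 3→4: 4^(4 + 1) + 4^4 = 1280; 1280−1 = 1279

1280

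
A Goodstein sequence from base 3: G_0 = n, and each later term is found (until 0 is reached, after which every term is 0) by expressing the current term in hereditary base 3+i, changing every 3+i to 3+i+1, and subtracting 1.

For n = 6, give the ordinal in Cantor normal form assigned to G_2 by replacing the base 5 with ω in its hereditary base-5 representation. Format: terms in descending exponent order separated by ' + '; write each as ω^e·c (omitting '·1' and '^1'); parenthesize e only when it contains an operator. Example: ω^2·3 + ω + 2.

i=0: 6 = 2·3 (b=3); 3→4: 2·4 = 8; 8−1 = 7
i=1: 7 = 4 + 3 (b=4); 4→5: 5 + 3 = 8; 8−1 = 7

ω + 2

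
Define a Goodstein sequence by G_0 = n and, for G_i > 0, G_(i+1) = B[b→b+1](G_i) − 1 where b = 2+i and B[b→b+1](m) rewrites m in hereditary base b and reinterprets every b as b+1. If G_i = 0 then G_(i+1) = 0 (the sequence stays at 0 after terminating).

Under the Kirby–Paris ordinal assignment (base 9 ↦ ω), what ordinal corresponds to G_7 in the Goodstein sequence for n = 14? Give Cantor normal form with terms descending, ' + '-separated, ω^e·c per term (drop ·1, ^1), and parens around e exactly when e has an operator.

i=0: 14 = 2^(2 + 1) + 2^2 + 2 (b=2); 2→3: 3^(3 + 1) + 3^3 + 3 = 111; 111−1 = 110
i=1: 110 = 3^(3 + 1) + 3^3 + 2 (b=3); 3→4: 4^(4 + 1) + 4^4 + 2 = 1282; 1282−1 = 1281
i=2: 1281 = 4^(4 + 1) + 4^4 + 1 (b=4); 4→5: 5^(5 + 1) + 5^5 + 1 = 18751; 18751−1 = 18750
i=3: 18750 = 5^(5 + 1) + 5^5 (b=5); 5→6: 6^(6 + 1) + 6^6 = 326592; 326592−1 = 326591
i=4: 326591 = 6^(6 + 1) + 5·6^5 + 5·6^4 + 5·6^3 + 5·6^2 + 5·6 + 5 (b=6); 6→7: 7^(7 + 1) + 5·7^5 + 5·7^4 + 5·7^3 + 5·7^2 + 5·7 + 5 = 5862841; 5862841−1 = 5862840
i=5: 5862840 = 7^(7 + 1) + 5·7^5 + 5·7^4 + 5·7^3 + 5·7^2 + 5·7 + 4 (b=7); 7→8: 8^(8 + 1) + 5·8^5 + 5·8^4 + 5·8^3 + 5·8^2 + 5·8 + 4 = 134404972; 134404972−1 = 134404971
i=6: 134404971 = 8^(8 + 1) + 5·8^5 + 5·8^4 + 5·8^3 + 5·8^2 + 5·8 + 3 (b=8); 8→9: 9^(9 + 1) + 5·9^5 + 5·9^4 + 5·9^3 + 5·9^2 + 5·9 + 3 = 3487116549; 3487116549−1 = 3487116548
i=7: 3487116548 = 9^(9 + 1) + 5·9^5 + 5·9^4 + 5·9^3 + 5·9^2 + 5·9 + 2 (b=9); 9→10: 10^(10 + 1) + 5·10^5 + 5·10^4 + 5·10^3 + 5·10^2 + 5·10 + 2 = 100000555552; 100000555552−1 = 100000555551

ω^(ω + 1) + ω^5·5 + ω^4·5 + ω^3·5 + ω^2·5 + ω·5 + 2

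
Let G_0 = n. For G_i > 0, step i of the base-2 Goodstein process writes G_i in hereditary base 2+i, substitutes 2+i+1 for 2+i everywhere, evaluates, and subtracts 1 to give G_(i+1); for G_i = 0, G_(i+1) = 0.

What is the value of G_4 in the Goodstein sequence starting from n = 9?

140743

step 0: 9 = 2^(2 + 1) + 1; sub 3 for 2: 3^(3 + 1) + 1; = 82; G_1 = 82−1 = 81
step 1: 81 = 3^(3 + 1); sub 4 for 3: 4^(4 + 1); = 1024; G_2 = 1024−1 = 1023
step 2: 1023 = 3·4^4 + 3·4^3 + 3·4^2 + 3·4 + 3; sub 5 for 4: 3·5^5 + 3·5^3 + 3·5^2 + 3·5 + 3; = 9843; G_3 = 9843−1 = 9842
step 3: 9842 = 3·5^5 + 3·5^3 + 3·5^2 + 3·5 + 2; sub 6 for 5: 3·6^6 + 3·6^3 + 3·6^2 + 3·6 + 2; = 140744; G_4 = 140744−1 = 140743
step 4: 140743 = 3·6^6 + 3·6^3 + 3·6^2 + 3·6 + 1; sub 7 for 6: 3·7^7 + 3·7^3 + 3·7^2 + 3·7 + 1; = 2471827; G_5 = 2471827−1 = 2471826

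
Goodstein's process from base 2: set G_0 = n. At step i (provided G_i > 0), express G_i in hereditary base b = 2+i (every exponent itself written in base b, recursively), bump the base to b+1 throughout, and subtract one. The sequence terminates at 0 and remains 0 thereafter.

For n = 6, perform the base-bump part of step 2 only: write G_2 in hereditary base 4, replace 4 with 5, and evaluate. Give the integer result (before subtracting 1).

G_0=6  [base 2] 2^2 + 2  →[2↦3]→  3^3 + 3 = 30  −1 ⇒ G_1=29
G_1=29  [base 3] 3^3 + 2  →[3↦4]→  4^4 + 2 = 258  −1 ⇒ G_2=257
G_2=257  [base 4] 4^4 + 1  →[4↦5]→  5^5 + 1 = 3126  −1 ⇒ G_3=3125

3126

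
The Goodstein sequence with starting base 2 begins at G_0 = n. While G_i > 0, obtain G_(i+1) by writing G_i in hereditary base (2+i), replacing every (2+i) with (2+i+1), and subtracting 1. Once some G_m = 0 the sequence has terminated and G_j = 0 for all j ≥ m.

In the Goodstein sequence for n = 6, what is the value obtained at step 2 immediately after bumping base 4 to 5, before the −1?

i=0: 6 = 2^2 + 2 (b=2); 2→3: 3^3 + 3 = 30; 30−1 = 29
i=1: 29 = 3^3 + 2 (b=3); 3→4: 4^4 + 2 = 258; 258−1 = 257
i=2: 257 = 4^4 + 1 (b=4); 4→5: 5^5 + 1 = 3126; 3126−1 = 3125

3126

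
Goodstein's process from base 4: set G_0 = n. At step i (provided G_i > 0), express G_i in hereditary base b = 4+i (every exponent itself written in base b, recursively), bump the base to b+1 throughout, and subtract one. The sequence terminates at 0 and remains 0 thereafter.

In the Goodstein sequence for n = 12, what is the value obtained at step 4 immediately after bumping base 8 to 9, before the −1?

step 0: 12 = 3·4; sub 5 for 4: 3·5; = 15; G_1 = 15−1 = 14
step 1: 14 = 2·5 + 4; sub 6 for 5: 2·6 + 4; = 16; G_2 = 16−1 = 15
step 2: 15 = 2·6 + 3; sub 7 for 6: 2·7 + 3; = 17; G_3 = 17−1 = 16
step 3: 16 = 2·7 + 2; sub 8 for 7: 2·8 + 2; = 18; G_4 = 18−1 = 17
step 4: 17 = 2·8 + 1; sub 9 for 8: 2·9 + 1; = 19; G_5 = 19−1 = 18

19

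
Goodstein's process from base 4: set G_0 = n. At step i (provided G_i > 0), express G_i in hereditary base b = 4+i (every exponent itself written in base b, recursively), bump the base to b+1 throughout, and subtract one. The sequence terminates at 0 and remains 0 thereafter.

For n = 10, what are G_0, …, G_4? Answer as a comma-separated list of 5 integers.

10, 11, 12, 13, 13

step 0: 10 = 2·4 + 2; sub 5 for 4: 2·5 + 2; = 12; G_1 = 12−1 = 11
step 1: 11 = 2·5 + 1; sub 6 for 5: 2·6 + 1; = 13; G_2 = 13−1 = 12
step 2: 12 = 2·6; sub 7 for 6: 2·7; = 14; G_3 = 14−1 = 13
step 3: 13 = 7 + 6; sub 8 for 7: 8 + 6; = 14; G_4 = 14−1 = 13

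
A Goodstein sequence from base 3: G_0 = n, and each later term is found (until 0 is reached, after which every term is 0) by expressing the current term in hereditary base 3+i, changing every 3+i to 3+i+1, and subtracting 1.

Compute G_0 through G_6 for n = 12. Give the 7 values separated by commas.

G_0 = 12. HB_3(12) = 3^2 + 3. Bump = 20. G_1 = 19.
G_1 = 19. HB_4(19) = 4^2 + 3. Bump = 28. G_2 = 27.
G_2 = 27. HB_5(27) = 5^2 + 2. Bump = 38. G_3 = 37.
G_3 = 37. HB_6(37) = 6^2 + 1. Bump = 50. G_4 = 49.
G_4 = 49. HB_7(49) = 7^2. Bump = 64. G_5 = 63.
G_5 = 63. HB_8(63) = 7·8 + 7. Bump = 70. G_6 = 69.

12, 19, 27, 37, 49, 63, 69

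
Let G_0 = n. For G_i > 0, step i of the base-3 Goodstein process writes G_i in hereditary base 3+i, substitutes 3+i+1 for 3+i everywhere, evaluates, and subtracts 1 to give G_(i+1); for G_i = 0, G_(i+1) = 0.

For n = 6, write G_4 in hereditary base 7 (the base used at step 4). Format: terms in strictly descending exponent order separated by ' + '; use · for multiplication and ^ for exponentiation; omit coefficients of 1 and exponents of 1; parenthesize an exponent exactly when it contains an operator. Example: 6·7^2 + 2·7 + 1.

base 3: 6 = 2·3; at 4: 2·4 = 8; next = 7
base 4: 7 = 4 + 3; at 5: 5 + 3 = 8; next = 7
base 5: 7 = 5 + 2; at 6: 6 + 2 = 8; next = 7
base 6: 7 = 6 + 1; at 7: 7 + 1 = 8; next = 7
base 7: 7 = 7; at 8: 8 = 8; next = 7

7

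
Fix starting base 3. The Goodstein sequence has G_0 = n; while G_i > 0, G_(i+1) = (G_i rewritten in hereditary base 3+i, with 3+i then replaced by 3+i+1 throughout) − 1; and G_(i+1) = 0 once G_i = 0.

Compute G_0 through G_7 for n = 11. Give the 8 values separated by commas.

11 —HB3→ 3^2 + 2 —bump→ 4^2 + 2 = 18 —(−1)→ 17
17 —HB4→ 4^2 + 1 —bump→ 5^2 + 1 = 26 —(−1)→ 25
25 —HB5→ 5^2 —bump→ 6^2 = 36 —(−1)→ 35
35 —HB6→ 5·6 + 5 —bump→ 5·7 + 5 = 40 —(−1)→ 39
39 —HB7→ 5·7 + 4 —bump→ 5·8 + 4 = 44 —(−1)→ 43
43 —HB8→ 5·8 + 3 —bump→ 5·9 + 3 = 48 —(−1)→ 47
47 —HB9→ 5·9 + 2 —bump→ 5·10 + 2 = 52 —(−1)→ 51

11, 17, 25, 35, 39, 43, 47, 51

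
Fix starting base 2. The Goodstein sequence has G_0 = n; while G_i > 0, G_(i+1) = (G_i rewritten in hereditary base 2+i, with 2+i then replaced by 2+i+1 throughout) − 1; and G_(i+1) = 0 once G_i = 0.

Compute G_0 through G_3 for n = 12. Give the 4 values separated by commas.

[0] 12 ≡ 2^(2 + 1) + 2^2 (base 2). Lift 3: 108. −1: 107.
[1] 107 ≡ 3^(3 + 1) + 2·3^2 + 2·3 + 2 (base 3). Lift 4: 1066. −1: 1065.
[2] 1065 ≡ 4^(4 + 1) + 2·4^2 + 2·4 + 1 (base 4). Lift 5: 15686. −1: 15685.

12, 107, 1065, 15685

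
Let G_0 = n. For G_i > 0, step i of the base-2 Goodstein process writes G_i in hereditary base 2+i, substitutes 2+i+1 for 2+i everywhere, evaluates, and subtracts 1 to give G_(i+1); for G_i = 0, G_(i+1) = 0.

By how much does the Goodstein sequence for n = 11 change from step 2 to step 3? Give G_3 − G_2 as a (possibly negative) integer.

14600

(0) 11|_2 = 2^(2 + 1) + 2 + 1 ↦ 3^(3 + 1) + 3 + 1|_3 = 85 ⇒ 84
(1) 84|_3 = 3^(3 + 1) + 3 ↦ 4^(4 + 1) + 4|_4 = 1028 ⇒ 1027
(2) 1027|_4 = 4^(4 + 1) + 3 ↦ 5^(5 + 1) + 3|_5 = 15628 ⇒ 15627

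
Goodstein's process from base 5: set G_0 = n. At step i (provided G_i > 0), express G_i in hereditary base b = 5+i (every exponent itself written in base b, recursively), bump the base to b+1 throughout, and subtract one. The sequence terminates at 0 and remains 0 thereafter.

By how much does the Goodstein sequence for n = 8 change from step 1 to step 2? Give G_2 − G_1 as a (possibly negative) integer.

i=0: 8 = 5 + 3 (b=5); 5→6: 6 + 3 = 9; 9−1 = 8
i=1: 8 = 6 + 2 (b=6); 6→7: 7 + 2 = 9; 9−1 = 8

0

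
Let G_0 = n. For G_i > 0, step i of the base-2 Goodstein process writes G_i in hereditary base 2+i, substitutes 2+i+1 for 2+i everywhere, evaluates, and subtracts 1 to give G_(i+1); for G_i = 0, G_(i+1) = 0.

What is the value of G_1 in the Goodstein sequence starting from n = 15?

111

G_0=15  [base 2] 2^(2 + 1) + 2^2 + 2 + 1  →[2↦3]→  3^(3 + 1) + 3^3 + 3 + 1 = 112  −1 ⇒ G_1=111
G_1=111  [base 3] 3^(3 + 1) + 3^3 + 3  →[3↦4]→  4^(4 + 1) + 4^4 + 4 = 1284  −1 ⇒ G_2=1283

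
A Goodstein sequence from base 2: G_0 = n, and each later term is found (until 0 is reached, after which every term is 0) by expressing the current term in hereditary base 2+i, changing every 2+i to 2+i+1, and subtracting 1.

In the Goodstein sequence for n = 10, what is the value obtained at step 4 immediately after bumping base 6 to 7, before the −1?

4215755

(0) 10|_2 = 2^(2 + 1) + 2 ↦ 3^(3 + 1) + 3|_3 = 84 ⇒ 83
(1) 83|_3 = 3^(3 + 1) + 2 ↦ 4^(4 + 1) + 2|_4 = 1026 ⇒ 1025
(2) 1025|_4 = 4^(4 + 1) + 1 ↦ 5^(5 + 1) + 1|_5 = 15626 ⇒ 15625
(3) 15625|_5 = 5^(5 + 1) ↦ 6^(6 + 1)|_6 = 279936 ⇒ 279935
(4) 279935|_6 = 5·6^6 + 5·6^5 + 5·6^4 + 5·6^3 + 5·6^2 + 5·6 + 5 ↦ 5·7^7 + 5·7^5 + 5·7^4 + 5·7^3 + 5·7^2 + 5·7 + 5|_7 = 4215755 ⇒ 4215754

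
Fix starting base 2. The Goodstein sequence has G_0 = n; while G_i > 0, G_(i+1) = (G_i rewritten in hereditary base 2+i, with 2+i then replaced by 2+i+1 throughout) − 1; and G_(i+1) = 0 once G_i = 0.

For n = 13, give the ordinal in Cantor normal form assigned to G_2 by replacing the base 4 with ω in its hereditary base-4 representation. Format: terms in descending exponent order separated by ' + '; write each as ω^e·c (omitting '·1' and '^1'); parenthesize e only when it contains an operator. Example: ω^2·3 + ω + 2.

(0) 13|_2 = 2^(2 + 1) + 2^2 + 1 ↦ 3^(3 + 1) + 3^3 + 1|_3 = 109 ⇒ 108
(1) 108|_3 = 3^(3 + 1) + 3^3 ↦ 4^(4 + 1) + 4^4|_4 = 1280 ⇒ 1279
(2) 1279|_4 = 4^(4 + 1) + 3·4^3 + 3·4^2 + 3·4 + 3 ↦ 5^(5 + 1) + 3·5^3 + 3·5^2 + 3·5 + 3|_5 = 16093 ⇒ 16092

ω^(ω + 1) + ω^3·3 + ω^2·3 + ω·3 + 3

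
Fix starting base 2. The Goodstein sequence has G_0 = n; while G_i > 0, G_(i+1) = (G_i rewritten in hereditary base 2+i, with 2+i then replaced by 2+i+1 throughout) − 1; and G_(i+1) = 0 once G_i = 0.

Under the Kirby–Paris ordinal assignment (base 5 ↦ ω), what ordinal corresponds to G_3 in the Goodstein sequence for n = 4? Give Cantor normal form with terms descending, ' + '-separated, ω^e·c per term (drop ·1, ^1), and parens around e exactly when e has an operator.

ω^2·2 + ω·2

G_0=4  [base 2] 2^2  →[2↦3]→  3^3 = 27  −1 ⇒ G_1=26
G_1=26  [base 3] 2·3^2 + 2·3 + 2  →[3↦4]→  2·4^2 + 2·4 + 2 = 42  −1 ⇒ G_2=41
G_2=41  [base 4] 2·4^2 + 2·4 + 1  →[4↦5]→  2·5^2 + 2·5 + 1 = 61  −1 ⇒ G_3=60
G_3=60  [base 5] 2·5^2 + 2·5  →[5↦6]→  2·6^2 + 2·6 = 84  −1 ⇒ G_4=83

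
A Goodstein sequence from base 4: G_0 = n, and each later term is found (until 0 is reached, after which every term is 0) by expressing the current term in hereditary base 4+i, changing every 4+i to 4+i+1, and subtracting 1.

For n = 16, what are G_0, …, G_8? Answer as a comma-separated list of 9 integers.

16, 24, 27, 30, 33, 36, 39, 41, 43

(0) 16|_4 = 4^2 ↦ 5^2|_5 = 25 ⇒ 24
(1) 24|_5 = 4·5 + 4 ↦ 4·6 + 4|_6 = 28 ⇒ 27
(2) 27|_6 = 4·6 + 3 ↦ 4·7 + 3|_7 = 31 ⇒ 30
(3) 30|_7 = 4·7 + 2 ↦ 4·8 + 2|_8 = 34 ⇒ 33
(4) 33|_8 = 4·8 + 1 ↦ 4·9 + 1|_9 = 37 ⇒ 36
(5) 36|_9 = 4·9 ↦ 4·10|_10 = 40 ⇒ 39
(6) 39|_10 = 3·10 + 9 ↦ 3·11 + 9|_11 = 42 ⇒ 41
(7) 41|_11 = 3·11 + 8 ↦ 3·12 + 8|_12 = 44 ⇒ 43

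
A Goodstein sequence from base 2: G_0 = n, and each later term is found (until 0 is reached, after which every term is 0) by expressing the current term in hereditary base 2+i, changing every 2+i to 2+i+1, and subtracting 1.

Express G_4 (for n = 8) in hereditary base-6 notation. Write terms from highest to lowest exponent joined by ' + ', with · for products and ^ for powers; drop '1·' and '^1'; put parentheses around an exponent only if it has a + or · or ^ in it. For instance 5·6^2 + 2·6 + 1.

8 —HB2→ 2^(2 + 1) —bump→ 3^(3 + 1) = 81 —(−1)→ 80
80 —HB3→ 2·3^3 + 2·3^2 + 2·3 + 2 —bump→ 2·4^4 + 2·4^2 + 2·4 + 2 = 554 —(−1)→ 553
553 —HB4→ 2·4^4 + 2·4^2 + 2·4 + 1 —bump→ 2·5^5 + 2·5^2 + 2·5 + 1 = 6311 —(−1)→ 6310
6310 —HB5→ 2·5^5 + 2·5^2 + 2·5 —bump→ 2·6^6 + 2·6^2 + 2·6 = 93396 —(−1)→ 93395

2·6^6 + 2·6^2 + 6 + 5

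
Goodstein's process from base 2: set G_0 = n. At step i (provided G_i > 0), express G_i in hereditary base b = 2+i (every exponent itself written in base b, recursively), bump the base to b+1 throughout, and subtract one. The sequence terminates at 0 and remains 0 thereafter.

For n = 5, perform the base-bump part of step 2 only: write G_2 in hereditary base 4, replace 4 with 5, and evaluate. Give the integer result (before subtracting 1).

468

i=0: 5 = 2^2 + 1 (b=2); 2→3: 3^3 + 1 = 28; 28−1 = 27
i=1: 27 = 3^3 (b=3); 3→4: 4^4 = 256; 256−1 = 255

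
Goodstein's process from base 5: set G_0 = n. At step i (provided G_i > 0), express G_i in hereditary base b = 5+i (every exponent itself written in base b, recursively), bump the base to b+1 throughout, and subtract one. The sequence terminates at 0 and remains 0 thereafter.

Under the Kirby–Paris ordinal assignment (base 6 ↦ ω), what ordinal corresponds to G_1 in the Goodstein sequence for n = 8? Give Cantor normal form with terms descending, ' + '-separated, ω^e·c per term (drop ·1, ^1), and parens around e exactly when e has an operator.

ω + 2

i=0: 8 = 5 + 3 (b=5); 5→6: 6 + 3 = 9; 9−1 = 8
i=1: 8 = 6 + 2 (b=6); 6→7: 7 + 2 = 9; 9−1 = 8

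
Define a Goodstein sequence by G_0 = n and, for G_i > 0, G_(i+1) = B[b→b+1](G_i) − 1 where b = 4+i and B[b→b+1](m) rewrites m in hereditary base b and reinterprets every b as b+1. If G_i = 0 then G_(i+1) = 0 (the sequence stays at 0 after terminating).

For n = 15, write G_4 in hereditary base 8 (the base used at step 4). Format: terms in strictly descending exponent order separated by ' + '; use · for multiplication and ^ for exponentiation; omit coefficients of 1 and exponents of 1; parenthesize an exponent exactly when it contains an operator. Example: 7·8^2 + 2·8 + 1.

step 0: 15 = 3·4 + 3; sub 5 for 4: 3·5 + 3; = 18; G_1 = 18−1 = 17
step 1: 17 = 3·5 + 2; sub 6 for 5: 3·6 + 2; = 20; G_2 = 20−1 = 19
step 2: 19 = 3·6 + 1; sub 7 for 6: 3·7 + 1; = 22; G_3 = 22−1 = 21
step 3: 21 = 3·7; sub 8 for 7: 3·8; = 24; G_4 = 24−1 = 23
step 4: 23 = 2·8 + 7; sub 9 for 8: 2·9 + 7; = 25; G_5 = 25−1 = 24

2·8 + 7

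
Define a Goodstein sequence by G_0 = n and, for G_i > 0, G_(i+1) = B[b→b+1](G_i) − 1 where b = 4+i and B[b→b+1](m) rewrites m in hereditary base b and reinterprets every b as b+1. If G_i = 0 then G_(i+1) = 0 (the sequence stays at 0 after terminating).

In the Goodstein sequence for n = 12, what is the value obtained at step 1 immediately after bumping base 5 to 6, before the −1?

16

i=0: 12 = 3·4 (b=4); 4→5: 3·5 = 15; 15−1 = 14
i=1: 14 = 2·5 + 4 (b=5); 5→6: 2·6 + 4 = 16; 16−1 = 15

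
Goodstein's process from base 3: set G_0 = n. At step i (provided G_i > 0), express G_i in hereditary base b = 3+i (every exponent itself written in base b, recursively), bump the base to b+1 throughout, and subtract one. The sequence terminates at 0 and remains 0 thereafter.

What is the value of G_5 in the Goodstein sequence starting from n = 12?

63

i=0: 12 = 3^2 + 3 (b=3); 3→4: 4^2 + 4 = 20; 20−1 = 19
i=1: 19 = 4^2 + 3 (b=4); 4→5: 5^2 + 3 = 28; 28−1 = 27
i=2: 27 = 5^2 + 2 (b=5); 5→6: 6^2 + 2 = 38; 38−1 = 37
i=3: 37 = 6^2 + 1 (b=6); 6→7: 7^2 + 1 = 50; 50−1 = 49
i=4: 49 = 7^2 (b=7); 7→8: 8^2 = 64; 64−1 = 63
i=5: 63 = 7·8 + 7 (b=8); 8→9: 7·9 + 7 = 70; 70−1 = 69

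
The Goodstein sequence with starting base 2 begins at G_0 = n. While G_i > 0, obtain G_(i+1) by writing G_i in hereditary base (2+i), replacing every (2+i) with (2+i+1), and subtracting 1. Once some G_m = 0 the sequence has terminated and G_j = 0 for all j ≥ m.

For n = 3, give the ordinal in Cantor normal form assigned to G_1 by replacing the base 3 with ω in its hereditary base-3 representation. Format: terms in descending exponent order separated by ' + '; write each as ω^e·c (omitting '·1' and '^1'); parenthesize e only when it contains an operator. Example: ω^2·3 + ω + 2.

ω

3 —HB2→ 2 + 1 —bump→ 3 + 1 = 4 —(−1)→ 3
3 —HB3→ 3 —bump→ 4 = 4 —(−1)→ 3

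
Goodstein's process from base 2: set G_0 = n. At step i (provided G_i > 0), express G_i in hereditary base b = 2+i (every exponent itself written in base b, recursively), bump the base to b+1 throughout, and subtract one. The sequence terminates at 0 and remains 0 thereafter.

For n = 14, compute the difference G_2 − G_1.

1171

G_0=14  [base 2] 2^(2 + 1) + 2^2 + 2  →[2↦3]→  3^(3 + 1) + 3^3 + 3 = 111  −1 ⇒ G_1=110
G_1=110  [base 3] 3^(3 + 1) + 3^3 + 2  →[3↦4]→  4^(4 + 1) + 4^4 + 2 = 1282  −1 ⇒ G_2=1281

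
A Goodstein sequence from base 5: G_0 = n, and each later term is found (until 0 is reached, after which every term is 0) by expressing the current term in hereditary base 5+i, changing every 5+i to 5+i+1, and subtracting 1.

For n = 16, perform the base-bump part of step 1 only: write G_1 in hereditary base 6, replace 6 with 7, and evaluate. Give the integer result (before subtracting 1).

21

(0) 16|_5 = 3·5 + 1 ↦ 3·6 + 1|_6 = 19 ⇒ 18
(1) 18|_6 = 3·6 ↦ 3·7|_7 = 21 ⇒ 20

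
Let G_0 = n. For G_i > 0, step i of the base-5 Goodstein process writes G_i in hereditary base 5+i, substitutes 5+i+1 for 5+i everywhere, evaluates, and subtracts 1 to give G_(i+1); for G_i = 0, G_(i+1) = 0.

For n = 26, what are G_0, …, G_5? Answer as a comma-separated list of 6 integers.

26, 36, 48, 53, 58, 63

[0] 26 ≡ 5^2 + 1 (base 5). Lift 6: 37. −1: 36.
[1] 36 ≡ 6^2 (base 6). Lift 7: 49. −1: 48.
[2] 48 ≡ 6·7 + 6 (base 7). Lift 8: 54. −1: 53.
[3] 53 ≡ 6·8 + 5 (base 8). Lift 9: 59. −1: 58.
[4] 58 ≡ 6·9 + 4 (base 9). Lift 10: 64. −1: 63.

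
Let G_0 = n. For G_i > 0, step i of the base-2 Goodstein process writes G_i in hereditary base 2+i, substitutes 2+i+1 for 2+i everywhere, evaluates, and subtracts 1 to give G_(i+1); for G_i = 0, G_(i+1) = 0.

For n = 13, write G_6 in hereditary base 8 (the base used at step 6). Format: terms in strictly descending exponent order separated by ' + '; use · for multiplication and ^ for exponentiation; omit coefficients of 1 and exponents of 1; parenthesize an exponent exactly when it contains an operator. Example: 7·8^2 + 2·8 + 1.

G_0 = 13. HB_2(13) = 2^(2 + 1) + 2^2 + 1. Bump = 109. G_1 = 108.
G_1 = 108. HB_3(108) = 3^(3 + 1) + 3^3. Bump = 1280. G_2 = 1279.
G_2 = 1279. HB_4(1279) = 4^(4 + 1) + 3·4^3 + 3·4^2 + 3·4 + 3. Bump = 16093. G_3 = 16092.
G_3 = 16092. HB_5(16092) = 5^(5 + 1) + 3·5^3 + 3·5^2 + 3·5 + 2. Bump = 280712. G_4 = 280711.
G_4 = 280711. HB_6(280711) = 6^(6 + 1) + 3·6^3 + 3·6^2 + 3·6 + 1. Bump = 5765999. G_5 = 5765998.
G_5 = 5765998. HB_7(5765998) = 7^(7 + 1) + 3·7^3 + 3·7^2 + 3·7. Bump = 134219480. G_6 = 134219479.

8^(8 + 1) + 3·8^3 + 3·8^2 + 2·8 + 7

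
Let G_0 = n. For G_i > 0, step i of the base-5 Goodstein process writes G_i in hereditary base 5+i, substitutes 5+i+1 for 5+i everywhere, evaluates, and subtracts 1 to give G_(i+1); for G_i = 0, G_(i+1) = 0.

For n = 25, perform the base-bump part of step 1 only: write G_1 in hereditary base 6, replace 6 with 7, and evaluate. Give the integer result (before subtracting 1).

i=0: 25 = 5^2 (b=5); 5→6: 6^2 = 36; 36−1 = 35
i=1: 35 = 5·6 + 5 (b=6); 6→7: 5·7 + 5 = 40; 40−1 = 39

40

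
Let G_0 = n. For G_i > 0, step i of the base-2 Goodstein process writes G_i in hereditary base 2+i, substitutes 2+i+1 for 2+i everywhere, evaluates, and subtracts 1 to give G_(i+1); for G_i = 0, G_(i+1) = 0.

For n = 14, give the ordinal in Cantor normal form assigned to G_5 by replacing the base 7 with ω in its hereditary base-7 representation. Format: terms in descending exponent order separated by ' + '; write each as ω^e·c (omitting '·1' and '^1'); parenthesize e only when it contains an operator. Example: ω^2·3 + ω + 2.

ω^(ω + 1) + ω^5·5 + ω^4·5 + ω^3·5 + ω^2·5 + ω·5 + 4

(0) 14|_2 = 2^(2 + 1) + 2^2 + 2 ↦ 3^(3 + 1) + 3^3 + 3|_3 = 111 ⇒ 110
(1) 110|_3 = 3^(3 + 1) + 3^3 + 2 ↦ 4^(4 + 1) + 4^4 + 2|_4 = 1282 ⇒ 1281
(2) 1281|_4 = 4^(4 + 1) + 4^4 + 1 ↦ 5^(5 + 1) + 5^5 + 1|_5 = 18751 ⇒ 18750
(3) 18750|_5 = 5^(5 + 1) + 5^5 ↦ 6^(6 + 1) + 6^6|_6 = 326592 ⇒ 326591
(4) 326591|_6 = 6^(6 + 1) + 5·6^5 + 5·6^4 + 5·6^3 + 5·6^2 + 5·6 + 5 ↦ 7^(7 + 1) + 5·7^5 + 5·7^4 + 5·7^3 + 5·7^2 + 5·7 + 5|_7 = 5862841 ⇒ 5862840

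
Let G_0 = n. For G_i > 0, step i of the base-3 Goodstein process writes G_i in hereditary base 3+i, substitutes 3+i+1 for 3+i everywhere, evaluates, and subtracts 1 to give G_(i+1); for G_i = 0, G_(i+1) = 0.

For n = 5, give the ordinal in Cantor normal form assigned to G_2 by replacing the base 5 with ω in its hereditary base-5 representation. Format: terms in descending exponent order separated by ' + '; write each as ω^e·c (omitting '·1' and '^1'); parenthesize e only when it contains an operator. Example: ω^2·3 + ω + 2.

ω

G_0=5  [base 3] 3 + 2  →[3↦4]→  4 + 2 = 6  −1 ⇒ G_1=5
G_1=5  [base 4] 4 + 1  →[4↦5]→  5 + 1 = 6  −1 ⇒ G_2=5
G_2=5  [base 5] 5  →[5↦6]→  6 = 6  −1 ⇒ G_3=5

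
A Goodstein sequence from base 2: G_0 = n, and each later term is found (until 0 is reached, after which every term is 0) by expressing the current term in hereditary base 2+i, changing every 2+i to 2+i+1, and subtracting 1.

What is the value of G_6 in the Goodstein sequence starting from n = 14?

134404971

[0] 14 ≡ 2^(2 + 1) + 2^2 + 2 (base 2). Lift 3: 111. −1: 110.
[1] 110 ≡ 3^(3 + 1) + 3^3 + 2 (base 3). Lift 4: 1282. −1: 1281.
[2] 1281 ≡ 4^(4 + 1) + 4^4 + 1 (base 4). Lift 5: 18751. −1: 18750.
[3] 18750 ≡ 5^(5 + 1) + 5^5 (base 5). Lift 6: 326592. −1: 326591.
[4] 326591 ≡ 6^(6 + 1) + 5·6^5 + 5·6^4 + 5·6^3 + 5·6^2 + 5·6 + 5 (base 6). Lift 7: 5862841. −1: 5862840.
[5] 5862840 ≡ 7^(7 + 1) + 5·7^5 + 5·7^4 + 5·7^3 + 5·7^2 + 5·7 + 4 (base 7). Lift 8: 134404972. −1: 134404971.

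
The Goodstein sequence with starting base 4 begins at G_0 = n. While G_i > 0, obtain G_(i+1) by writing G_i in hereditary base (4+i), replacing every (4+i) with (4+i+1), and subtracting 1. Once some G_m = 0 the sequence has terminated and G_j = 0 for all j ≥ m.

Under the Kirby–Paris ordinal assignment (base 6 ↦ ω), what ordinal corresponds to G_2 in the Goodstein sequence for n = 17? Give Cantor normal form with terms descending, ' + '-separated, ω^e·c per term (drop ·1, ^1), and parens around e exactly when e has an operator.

[0] 17 ≡ 4^2 + 1 (base 4). Lift 5: 26. −1: 25.
[1] 25 ≡ 5^2 (base 5). Lift 6: 36. −1: 35.
[2] 35 ≡ 5·6 + 5 (base 6). Lift 7: 40. −1: 39.

ω·5 + 5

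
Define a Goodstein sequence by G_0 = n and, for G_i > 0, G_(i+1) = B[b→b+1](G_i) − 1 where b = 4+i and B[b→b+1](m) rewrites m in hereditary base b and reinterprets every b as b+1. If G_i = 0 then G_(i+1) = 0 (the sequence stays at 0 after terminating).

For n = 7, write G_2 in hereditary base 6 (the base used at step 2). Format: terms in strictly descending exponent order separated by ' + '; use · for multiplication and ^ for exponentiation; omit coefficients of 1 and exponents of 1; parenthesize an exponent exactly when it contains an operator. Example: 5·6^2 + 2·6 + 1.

i=0: 7 = 4 + 3 (b=4); 4→5: 5 + 3 = 8; 8−1 = 7
i=1: 7 = 5 + 2 (b=5); 5→6: 6 + 2 = 8; 8−1 = 7
i=2: 7 = 6 + 1 (b=6); 6→7: 7 + 1 = 8; 8−1 = 7

6 + 1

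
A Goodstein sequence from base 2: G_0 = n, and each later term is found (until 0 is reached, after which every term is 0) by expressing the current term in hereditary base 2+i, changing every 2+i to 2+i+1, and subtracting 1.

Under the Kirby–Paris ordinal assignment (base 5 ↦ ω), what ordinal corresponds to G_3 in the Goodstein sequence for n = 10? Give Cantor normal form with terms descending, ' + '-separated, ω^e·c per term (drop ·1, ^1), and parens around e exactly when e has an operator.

base 2: 10 = 2^(2 + 1) + 2; at 3: 3^(3 + 1) + 3 = 84; next = 83
base 3: 83 = 3^(3 + 1) + 2; at 4: 4^(4 + 1) + 2 = 1026; next = 1025
base 4: 1025 = 4^(4 + 1) + 1; at 5: 5^(5 + 1) + 1 = 15626; next = 15625

ω^(ω + 1)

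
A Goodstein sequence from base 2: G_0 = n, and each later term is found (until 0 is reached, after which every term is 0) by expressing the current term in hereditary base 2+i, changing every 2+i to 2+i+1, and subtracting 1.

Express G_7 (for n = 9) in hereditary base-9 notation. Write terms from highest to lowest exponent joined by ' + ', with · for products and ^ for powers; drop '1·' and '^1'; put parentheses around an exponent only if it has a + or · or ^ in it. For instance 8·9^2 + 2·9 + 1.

9 —HB2→ 2^(2 + 1) + 1 —bump→ 3^(3 + 1) + 1 = 82 —(−1)→ 81
81 —HB3→ 3^(3 + 1) —bump→ 4^(4 + 1) = 1024 —(−1)→ 1023
1023 —HB4→ 3·4^4 + 3·4^3 + 3·4^2 + 3·4 + 3 —bump→ 3·5^5 + 3·5^3 + 3·5^2 + 3·5 + 3 = 9843 —(−1)→ 9842
9842 —HB5→ 3·5^5 + 3·5^3 + 3·5^2 + 3·5 + 2 —bump→ 3·6^6 + 3·6^3 + 3·6^2 + 3·6 + 2 = 140744 —(−1)→ 140743
140743 —HB6→ 3·6^6 + 3·6^3 + 3·6^2 + 3·6 + 1 —bump→ 3·7^7 + 3·7^3 + 3·7^2 + 3·7 + 1 = 2471827 —(−1)→ 2471826
2471826 —HB7→ 3·7^7 + 3·7^3 + 3·7^2 + 3·7 —bump→ 3·8^8 + 3·8^3 + 3·8^2 + 3·8 = 50333400 —(−1)→ 50333399
50333399 —HB8→ 3·8^8 + 3·8^3 + 3·8^2 + 2·8 + 7 —bump→ 3·9^9 + 3·9^3 + 3·9^2 + 2·9 + 7 = 1162263922 —(−1)→ 1162263921

3·9^9 + 3·9^3 + 3·9^2 + 2·9 + 6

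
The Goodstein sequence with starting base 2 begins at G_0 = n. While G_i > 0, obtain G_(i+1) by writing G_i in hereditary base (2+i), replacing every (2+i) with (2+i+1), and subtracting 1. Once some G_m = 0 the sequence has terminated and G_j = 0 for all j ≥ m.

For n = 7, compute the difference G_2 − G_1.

229

i=0: 7 = 2^2 + 2 + 1 (b=2); 2→3: 3^3 + 3 + 1 = 31; 31−1 = 30
i=1: 30 = 3^3 + 3 (b=3); 3→4: 4^4 + 4 = 260; 260−1 = 259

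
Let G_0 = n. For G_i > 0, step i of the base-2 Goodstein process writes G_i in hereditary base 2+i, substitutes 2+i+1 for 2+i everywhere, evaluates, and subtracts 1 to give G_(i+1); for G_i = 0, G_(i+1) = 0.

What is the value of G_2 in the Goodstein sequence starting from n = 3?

i=0: 3 = 2 + 1 (b=2); 2→3: 3 + 1 = 4; 4−1 = 3
i=1: 3 = 3 (b=3); 3→4: 4 = 4; 4−1 = 3
i=2: 3 = 3 (b=4); 4→5: 3 = 3; 3−1 = 2

3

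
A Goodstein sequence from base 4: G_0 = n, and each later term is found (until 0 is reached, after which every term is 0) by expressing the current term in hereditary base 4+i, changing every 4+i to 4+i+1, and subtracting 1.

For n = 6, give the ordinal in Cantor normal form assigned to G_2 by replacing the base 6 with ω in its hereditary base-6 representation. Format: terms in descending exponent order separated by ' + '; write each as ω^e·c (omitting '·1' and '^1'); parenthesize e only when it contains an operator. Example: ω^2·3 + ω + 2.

G_0=6  [base 4] 4 + 2  →[4↦5]→  5 + 2 = 7  −1 ⇒ G_1=6
G_1=6  [base 5] 5 + 1  →[5↦6]→  6 + 1 = 7  −1 ⇒ G_2=6
G_2=6  [base 6] 6  →[6↦7]→  7 = 7  −1 ⇒ G_3=6

ω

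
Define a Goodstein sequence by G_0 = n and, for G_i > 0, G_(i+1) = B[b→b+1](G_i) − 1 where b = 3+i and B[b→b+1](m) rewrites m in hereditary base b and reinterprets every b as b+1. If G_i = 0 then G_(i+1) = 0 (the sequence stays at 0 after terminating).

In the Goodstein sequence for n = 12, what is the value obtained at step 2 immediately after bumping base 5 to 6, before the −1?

[0] 12 ≡ 3^2 + 3 (base 3). Lift 4: 20. −1: 19.
[1] 19 ≡ 4^2 + 3 (base 4). Lift 5: 28. −1: 27.
[2] 27 ≡ 5^2 + 2 (base 5). Lift 6: 38. −1: 37.

38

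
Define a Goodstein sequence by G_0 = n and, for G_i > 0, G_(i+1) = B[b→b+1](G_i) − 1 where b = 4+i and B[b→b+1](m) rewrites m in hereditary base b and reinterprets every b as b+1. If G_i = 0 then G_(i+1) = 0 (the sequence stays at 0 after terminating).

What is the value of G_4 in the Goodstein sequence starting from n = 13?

19

G_0 = 13. HB_4(13) = 3·4 + 1. Bump = 16. G_1 = 15.
G_1 = 15. HB_5(15) = 3·5. Bump = 18. G_2 = 17.
G_2 = 17. HB_6(17) = 2·6 + 5. Bump = 19. G_3 = 18.
G_3 = 18. HB_7(18) = 2·7 + 4. Bump = 20. G_4 = 19.
G_4 = 19. HB_8(19) = 2·8 + 3. Bump = 21. G_5 = 20.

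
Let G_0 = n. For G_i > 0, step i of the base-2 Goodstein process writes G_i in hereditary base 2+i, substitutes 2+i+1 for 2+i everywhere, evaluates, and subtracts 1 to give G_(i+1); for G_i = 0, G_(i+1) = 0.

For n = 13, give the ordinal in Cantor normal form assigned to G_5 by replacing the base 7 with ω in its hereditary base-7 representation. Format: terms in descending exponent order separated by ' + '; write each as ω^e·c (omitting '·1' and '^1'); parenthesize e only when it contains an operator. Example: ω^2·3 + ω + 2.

13 —HB2→ 2^(2 + 1) + 2^2 + 1 —bump→ 3^(3 + 1) + 3^3 + 1 = 109 —(−1)→ 108
108 —HB3→ 3^(3 + 1) + 3^3 —bump→ 4^(4 + 1) + 4^4 = 1280 —(−1)→ 1279
1279 —HB4→ 4^(4 + 1) + 3·4^3 + 3·4^2 + 3·4 + 3 —bump→ 5^(5 + 1) + 3·5^3 + 3·5^2 + 3·5 + 3 = 16093 —(−1)→ 16092
16092 —HB5→ 5^(5 + 1) + 3·5^3 + 3·5^2 + 3·5 + 2 —bump→ 6^(6 + 1) + 3·6^3 + 3·6^2 + 3·6 + 2 = 280712 —(−1)→ 280711
280711 —HB6→ 6^(6 + 1) + 3·6^3 + 3·6^2 + 3·6 + 1 —bump→ 7^(7 + 1) + 3·7^3 + 3·7^2 + 3·7 + 1 = 5765999 —(−1)→ 5765998

ω^(ω + 1) + ω^3·3 + ω^2·3 + ω·3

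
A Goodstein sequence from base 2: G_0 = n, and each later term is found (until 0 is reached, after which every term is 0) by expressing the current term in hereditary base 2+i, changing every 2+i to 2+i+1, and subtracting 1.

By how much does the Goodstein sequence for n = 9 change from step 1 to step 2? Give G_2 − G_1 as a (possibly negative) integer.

942

[0] 9 ≡ 2^(2 + 1) + 1 (base 2). Lift 3: 82. −1: 81.
[1] 81 ≡ 3^(3 + 1) (base 3). Lift 4: 1024. −1: 1023.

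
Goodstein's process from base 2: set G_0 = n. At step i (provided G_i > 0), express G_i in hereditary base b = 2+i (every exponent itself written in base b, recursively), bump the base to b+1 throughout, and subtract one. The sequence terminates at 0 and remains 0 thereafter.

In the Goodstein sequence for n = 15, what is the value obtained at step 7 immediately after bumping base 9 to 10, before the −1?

100077777776

[0] 15 ≡ 2^(2 + 1) + 2^2 + 2 + 1 (base 2). Lift 3: 112. −1: 111.
[1] 111 ≡ 3^(3 + 1) + 3^3 + 3 (base 3). Lift 4: 1284. −1: 1283.
[2] 1283 ≡ 4^(4 + 1) + 4^4 + 3 (base 4). Lift 5: 18753. −1: 18752.
[3] 18752 ≡ 5^(5 + 1) + 5^5 + 2 (base 5). Lift 6: 326594. −1: 326593.
[4] 326593 ≡ 6^(6 + 1) + 6^6 + 1 (base 6). Lift 7: 6588345. −1: 6588344.
[5] 6588344 ≡ 7^(7 + 1) + 7^7 (base 7). Lift 8: 150994944. −1: 150994943.
[6] 150994943 ≡ 8^(8 + 1) + 7·8^7 + 7·8^6 + 7·8^5 + 7·8^4 + 7·8^3 + 7·8^2 + 7·8 + 7 (base 8). Lift 9: 3524450281. −1: 3524450280.
[7] 3524450280 ≡ 9^(9 + 1) + 7·9^7 + 7·9^6 + 7·9^5 + 7·9^4 + 7·9^3 + 7·9^2 + 7·9 + 6 (base 9). Lift 10: 100077777776. −1: 100077777775.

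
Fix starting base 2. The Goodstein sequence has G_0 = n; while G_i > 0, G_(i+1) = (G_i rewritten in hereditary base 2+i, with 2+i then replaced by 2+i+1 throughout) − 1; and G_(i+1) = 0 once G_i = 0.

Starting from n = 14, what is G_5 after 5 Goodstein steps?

step 0: 14 = 2^(2 + 1) + 2^2 + 2; sub 3 for 2: 3^(3 + 1) + 3^3 + 3; = 111; G_1 = 111−1 = 110
step 1: 110 = 3^(3 + 1) + 3^3 + 2; sub 4 for 3: 4^(4 + 1) + 4^4 + 2; = 1282; G_2 = 1282−1 = 1281
step 2: 1281 = 4^(4 + 1) + 4^4 + 1; sub 5 for 4: 5^(5 + 1) + 5^5 + 1; = 18751; G_3 = 18751−1 = 18750
step 3: 18750 = 5^(5 + 1) + 5^5; sub 6 for 5: 6^(6 + 1) + 6^6; = 326592; G_4 = 326592−1 = 326591
step 4: 326591 = 6^(6 + 1) + 5·6^5 + 5·6^4 + 5·6^3 + 5·6^2 + 5·6 + 5; sub 7 for 6: 7^(7 + 1) + 5·7^5 + 5·7^4 + 5·7^3 + 5·7^2 + 5·7 + 5; = 5862841; G_5 = 5862841−1 = 5862840
step 5: 5862840 = 7^(7 + 1) + 5·7^5 + 5·7^4 + 5·7^3 + 5·7^2 + 5·7 + 4; sub 8 for 7: 8^(8 + 1) + 5·8^5 + 5·8^4 + 5·8^3 + 5·8^2 + 5·8 + 4; = 134404972; G_6 = 134404972−1 = 134404971

5862840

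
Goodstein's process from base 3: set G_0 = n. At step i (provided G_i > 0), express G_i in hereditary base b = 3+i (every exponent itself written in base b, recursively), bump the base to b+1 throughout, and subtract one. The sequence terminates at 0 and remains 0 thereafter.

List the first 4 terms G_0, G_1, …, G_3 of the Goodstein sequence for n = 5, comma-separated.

(0) 5|_3 = 3 + 2 ↦ 4 + 2|_4 = 6 ⇒ 5
(1) 5|_4 = 4 + 1 ↦ 5 + 1|_5 = 6 ⇒ 5
(2) 5|_5 = 5 ↦ 6|_6 = 6 ⇒ 5

5, 5, 5, 5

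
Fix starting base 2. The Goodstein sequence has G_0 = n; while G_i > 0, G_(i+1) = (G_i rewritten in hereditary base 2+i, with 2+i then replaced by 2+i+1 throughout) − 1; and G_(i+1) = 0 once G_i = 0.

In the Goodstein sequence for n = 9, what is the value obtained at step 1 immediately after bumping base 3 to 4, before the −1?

(0) 9|_2 = 2^(2 + 1) + 1 ↦ 3^(3 + 1) + 1|_3 = 82 ⇒ 81
(1) 81|_3 = 3^(3 + 1) ↦ 4^(4 + 1)|_4 = 1024 ⇒ 1023

1024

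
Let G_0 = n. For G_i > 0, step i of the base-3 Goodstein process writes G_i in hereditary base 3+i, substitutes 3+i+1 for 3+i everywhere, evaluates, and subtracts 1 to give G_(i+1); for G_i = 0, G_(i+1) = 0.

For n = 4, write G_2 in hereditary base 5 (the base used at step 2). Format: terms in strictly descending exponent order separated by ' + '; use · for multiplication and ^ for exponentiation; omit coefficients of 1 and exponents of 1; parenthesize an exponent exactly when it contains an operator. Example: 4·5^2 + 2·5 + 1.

4

base 3: 4 = 3 + 1; at 4: 4 + 1 = 5; next = 4
base 4: 4 = 4; at 5: 5 = 5; next = 4
base 5: 4 = 4; at 6: 4 = 4; next = 3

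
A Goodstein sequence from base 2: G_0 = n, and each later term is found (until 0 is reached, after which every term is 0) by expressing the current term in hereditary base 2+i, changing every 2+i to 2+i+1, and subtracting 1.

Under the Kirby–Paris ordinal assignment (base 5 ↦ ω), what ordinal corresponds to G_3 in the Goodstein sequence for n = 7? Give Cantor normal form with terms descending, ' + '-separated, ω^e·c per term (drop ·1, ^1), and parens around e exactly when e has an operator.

(0) 7|_2 = 2^2 + 2 + 1 ↦ 3^3 + 3 + 1|_3 = 31 ⇒ 30
(1) 30|_3 = 3^3 + 3 ↦ 4^4 + 4|_4 = 260 ⇒ 259
(2) 259|_4 = 4^4 + 3 ↦ 5^5 + 3|_5 = 3128 ⇒ 3127
(3) 3127|_5 = 5^5 + 2 ↦ 6^6 + 2|_6 = 46658 ⇒ 46657

ω^ω + 2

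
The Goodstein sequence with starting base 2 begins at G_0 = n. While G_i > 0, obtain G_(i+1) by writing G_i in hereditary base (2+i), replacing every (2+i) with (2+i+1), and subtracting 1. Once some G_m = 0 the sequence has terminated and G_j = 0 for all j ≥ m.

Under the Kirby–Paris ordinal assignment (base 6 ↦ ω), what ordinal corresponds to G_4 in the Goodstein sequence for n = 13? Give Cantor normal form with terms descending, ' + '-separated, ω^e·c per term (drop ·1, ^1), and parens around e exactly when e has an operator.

G_0=13  [base 2] 2^(2 + 1) + 2^2 + 1  →[2↦3]→  3^(3 + 1) + 3^3 + 1 = 109  −1 ⇒ G_1=108
G_1=108  [base 3] 3^(3 + 1) + 3^3  →[3↦4]→  4^(4 + 1) + 4^4 = 1280  −1 ⇒ G_2=1279
G_2=1279  [base 4] 4^(4 + 1) + 3·4^3 + 3·4^2 + 3·4 + 3  →[4↦5]→  5^(5 + 1) + 3·5^3 + 3·5^2 + 3·5 + 3 = 16093  −1 ⇒ G_3=16092
G_3=16092  [base 5] 5^(5 + 1) + 3·5^3 + 3·5^2 + 3·5 + 2  →[5↦6]→  6^(6 + 1) + 3·6^3 + 3·6^2 + 3·6 + 2 = 280712  −1 ⇒ G_4=280711
G_4=280711  [base 6] 6^(6 + 1) + 3·6^3 + 3·6^2 + 3·6 + 1  →[6↦7]→  7^(7 + 1) + 3·7^3 + 3·7^2 + 3·7 + 1 = 5765999  −1 ⇒ G_5=5765998

ω^(ω + 1) + ω^3·3 + ω^2·3 + ω·3 + 1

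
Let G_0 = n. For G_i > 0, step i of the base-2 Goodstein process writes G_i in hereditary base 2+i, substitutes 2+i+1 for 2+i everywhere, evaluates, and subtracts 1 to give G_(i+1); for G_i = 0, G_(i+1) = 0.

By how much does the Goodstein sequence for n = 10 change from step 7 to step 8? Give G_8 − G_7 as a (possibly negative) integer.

48063120959

i=0: 10 = 2^(2 + 1) + 2 (b=2); 2→3: 3^(3 + 1) + 3 = 84; 84−1 = 83
i=1: 83 = 3^(3 + 1) + 2 (b=3); 3→4: 4^(4 + 1) + 2 = 1026; 1026−1 = 1025
i=2: 1025 = 4^(4 + 1) + 1 (b=4); 4→5: 5^(5 + 1) + 1 = 15626; 15626−1 = 15625
i=3: 15625 = 5^(5 + 1) (b=5); 5→6: 6^(6 + 1) = 279936; 279936−1 = 279935
i=4: 279935 = 5·6^6 + 5·6^5 + 5·6^4 + 5·6^3 + 5·6^2 + 5·6 + 5 (b=6); 6→7: 5·7^7 + 5·7^5 + 5·7^4 + 5·7^3 + 5·7^2 + 5·7 + 5 = 4215755; 4215755−1 = 4215754
i=5: 4215754 = 5·7^7 + 5·7^5 + 5·7^4 + 5·7^3 + 5·7^2 + 5·7 + 4 (b=7); 7→8: 5·8^8 + 5·8^5 + 5·8^4 + 5·8^3 + 5·8^2 + 5·8 + 4 = 84073324; 84073324−1 = 84073323
i=6: 84073323 = 5·8^8 + 5·8^5 + 5·8^4 + 5·8^3 + 5·8^2 + 5·8 + 3 (b=8); 8→9: 5·9^9 + 5·9^5 + 5·9^4 + 5·9^3 + 5·9^2 + 5·9 + 3 = 1937434593; 1937434593−1 = 1937434592
i=7: 1937434592 = 5·9^9 + 5·9^5 + 5·9^4 + 5·9^3 + 5·9^2 + 5·9 + 2 (b=9); 9→10: 5·10^10 + 5·10^5 + 5·10^4 + 5·10^3 + 5·10^2 + 5·10 + 2 = 50000555552; 50000555552−1 = 50000555551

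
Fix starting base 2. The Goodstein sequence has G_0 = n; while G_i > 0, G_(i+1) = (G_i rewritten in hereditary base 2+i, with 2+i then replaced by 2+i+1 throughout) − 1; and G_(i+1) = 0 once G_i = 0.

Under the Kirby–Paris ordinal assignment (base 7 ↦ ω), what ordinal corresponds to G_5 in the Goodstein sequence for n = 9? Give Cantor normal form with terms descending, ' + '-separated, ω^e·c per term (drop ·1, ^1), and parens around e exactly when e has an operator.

ω^ω·3 + ω^3·3 + ω^2·3 + ω·3

(0) 9|_2 = 2^(2 + 1) + 1 ↦ 3^(3 + 1) + 1|_3 = 82 ⇒ 81
(1) 81|_3 = 3^(3 + 1) ↦ 4^(4 + 1)|_4 = 1024 ⇒ 1023
(2) 1023|_4 = 3·4^4 + 3·4^3 + 3·4^2 + 3·4 + 3 ↦ 3·5^5 + 3·5^3 + 3·5^2 + 3·5 + 3|_5 = 9843 ⇒ 9842
(3) 9842|_5 = 3·5^5 + 3·5^3 + 3·5^2 + 3·5 + 2 ↦ 3·6^6 + 3·6^3 + 3·6^2 + 3·6 + 2|_6 = 140744 ⇒ 140743
(4) 140743|_6 = 3·6^6 + 3·6^3 + 3·6^2 + 3·6 + 1 ↦ 3·7^7 + 3·7^3 + 3·7^2 + 3·7 + 1|_7 = 2471827 ⇒ 2471826
(5) 2471826|_7 = 3·7^7 + 3·7^3 + 3·7^2 + 3·7 ↦ 3·8^8 + 3·8^3 + 3·8^2 + 3·8|_8 = 50333400 ⇒ 50333399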